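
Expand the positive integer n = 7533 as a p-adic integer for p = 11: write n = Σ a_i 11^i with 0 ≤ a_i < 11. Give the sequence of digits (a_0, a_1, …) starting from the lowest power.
(a_0, a_1, …) = (9, 2, 7, 5)

Repeated division by 11 gives the digits low-to-high: 7533 = 9 + 2·11^1 + 7·11^2 + 5·11^3. Digit sequence: (9, 2, 7, 5).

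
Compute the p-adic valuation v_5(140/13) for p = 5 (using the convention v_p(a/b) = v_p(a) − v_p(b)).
v_5(140/13) = 1

Factor powers of 5 from the numerator and denominator of the reduced fraction: 140 = 5^1 · 28 and 13 = 5^0 · 13. Apply v_p(a/b) = v_p(a) − v_p(b): v_5(140/13) = 1 − 0 = 1.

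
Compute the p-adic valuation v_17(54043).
v_17(54043) = 3

v_17(n) is the largest exponent k such that 17^k divides n. Factor out: 54043 = 17^3 · 11. (Sign doesn't affect v_p.) So v_17(54043) = 3.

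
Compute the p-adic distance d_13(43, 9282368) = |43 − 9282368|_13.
d_13(43, 9282368) = 1/371293

Step 1 — x − y = 43 − 9282368 = -9282325. Step 2 — v_13(-9282325) = 5 (factor: -9282325 = −(13^5 · 25); the sign does not affect v_p). Step 3 — |x − y|_13 = 13^{-5} = 1/371293.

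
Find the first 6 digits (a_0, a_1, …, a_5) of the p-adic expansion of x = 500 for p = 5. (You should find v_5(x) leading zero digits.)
(a_0, …, a_5) = (0, 0, 0, 4, 0, 0)

v_5(500) = 3, so a_0 = ... = a_2 = 0. Factor out: x = 5^3 · u with u = 4 a unit in ℤ_5. Expand u iteratively via a_{v+i} = u_i mod 5, u_{i+1} = (u_i − a_{v+i})/5:
  u_0 = 4;  a_3 = 4;  u_1 = (u_0 − 4)/5 = 0
  u_1 = 0;  a_4 = 0;  u_2 = (u_1 − 0)/5 = 0
  u_2 = 0;  a_5 = 0;  u_3 = (u_2 − 0)/5 = 0
Digits: (0, 0, 0, 4, 0, 0).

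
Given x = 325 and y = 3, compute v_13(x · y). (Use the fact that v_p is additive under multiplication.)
v_13(975) = 1

v_p(x) = 1 (factor: 325 = 13^1 · 25); v_p(y) = 0 (factor: 3 = 13^0 · 3). Additivity: v_p(xy) = v_p(x) + v_p(y) = 1 + 0 = 1. (Direct check: xy = 975 = 13^1 · (75).)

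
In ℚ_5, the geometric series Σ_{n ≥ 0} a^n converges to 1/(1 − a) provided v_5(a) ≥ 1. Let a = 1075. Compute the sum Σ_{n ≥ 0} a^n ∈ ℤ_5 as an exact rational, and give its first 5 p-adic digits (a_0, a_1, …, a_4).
Σ a^n = 1/(1 − a) = -1/1074;  first 5 digits = (1, 0, 3, 3, 0)

v_5(a) = 2 ≥ 1, so the series converges in ℤ_5 to 1/(1 − a) = 1/(1 − 1075) = -1/1074. Expand this rational in ℤ_5: compute digits iteratively via d_i = x_i mod 5, x_{i+1} = (x_i − d_i)/5. The first 5 digits are (1, 0, 3, 3, 0).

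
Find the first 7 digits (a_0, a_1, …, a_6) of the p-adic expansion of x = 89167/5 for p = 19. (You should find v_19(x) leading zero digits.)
(a_0, …, a_6) = (0, 0, 0, 14, 7, 11, 7)

v_19(89167/5) = 3, so a_0 = ... = a_2 = 0. Factor out: x = 19^3 · u with u = 13/5 a unit in ℤ_19. Expand u iteratively via a_{v+i} = u_i mod 19, u_{i+1} = (u_i − a_{v+i})/19:
  u_0 = 13/5;  a_3 = 14;  u_1 = (u_0 − 14)/19 = -3/5
  u_1 = -3/5;  a_4 = 7;  u_2 = (u_1 − 7)/19 = -2/5
  u_2 = -2/5;  a_5 = 11;  u_3 = (u_2 − 11)/19 = -3/5
  u_3 = -3/5;  a_6 = 7;  u_4 = (u_3 − 7)/19 = -2/5
Digits: (0, 0, 0, 14, 7, 11, 7).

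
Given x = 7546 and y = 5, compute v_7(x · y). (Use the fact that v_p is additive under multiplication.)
v_7(37730) = 3

v_p(x) = 3 (factor: 7546 = 7^3 · 22); v_p(y) = 0 (factor: 5 = 7^0 · 5). Additivity: v_p(xy) = v_p(x) + v_p(y) = 3 + 0 = 3. (Direct check: xy = 37730 = 7^3 · (110).)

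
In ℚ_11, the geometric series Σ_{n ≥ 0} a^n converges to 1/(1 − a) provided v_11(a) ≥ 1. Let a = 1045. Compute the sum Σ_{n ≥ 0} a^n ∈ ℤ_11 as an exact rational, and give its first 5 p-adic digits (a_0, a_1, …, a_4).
Σ a^n = 1/(1 − a) = -1/1044;  first 5 digits = (1, 7, 2, 9, 8)

v_11(a) = 1 ≥ 1, so the series converges in ℤ_11 to 1/(1 − a) = 1/(1 − 1045) = -1/1044. Expand this rational in ℤ_11: compute digits iteratively via d_i = x_i mod 11, x_{i+1} = (x_i − d_i)/11. The first 5 digits are (1, 7, 2, 9, 8).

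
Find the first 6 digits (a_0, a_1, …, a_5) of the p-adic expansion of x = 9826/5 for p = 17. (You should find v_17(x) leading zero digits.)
(a_0, …, a_5) = (0, 0, 0, 14, 6, 3)

v_17(9826/5) = 3, so a_0 = ... = a_2 = 0. Factor out: x = 17^3 · u with u = 2/5 a unit in ℤ_17. Expand u iteratively via a_{v+i} = u_i mod 17, u_{i+1} = (u_i − a_{v+i})/17:
  u_0 = 2/5;  a_3 = 14;  u_1 = (u_0 − 14)/17 = -4/5
  u_1 = -4/5;  a_4 = 6;  u_2 = (u_1 − 6)/17 = -2/5
  u_2 = -2/5;  a_5 = 3;  u_3 = (u_2 − 3)/17 = -1/5
Digits: (0, 0, 0, 14, 6, 3).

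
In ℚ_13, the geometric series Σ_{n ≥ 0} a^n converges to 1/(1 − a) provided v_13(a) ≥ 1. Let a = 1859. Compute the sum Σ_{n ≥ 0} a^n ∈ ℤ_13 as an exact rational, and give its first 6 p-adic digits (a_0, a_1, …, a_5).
Σ a^n = 1/(1 − a) = -1/1858;  first 6 digits = (1, 0, 11, 0, 4, 9)

v_13(a) = 2 ≥ 1, so the series converges in ℤ_13 to 1/(1 − a) = 1/(1 − 1859) = -1/1858. Expand this rational in ℤ_13: compute digits iteratively via d_i = x_i mod 13, x_{i+1} = (x_i − d_i)/13. The first 6 digits are (1, 0, 11, 0, 4, 9).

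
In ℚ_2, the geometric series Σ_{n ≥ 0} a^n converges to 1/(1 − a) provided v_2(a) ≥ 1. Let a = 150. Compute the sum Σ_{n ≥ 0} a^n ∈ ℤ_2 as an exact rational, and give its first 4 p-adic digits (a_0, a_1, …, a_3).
Σ a^n = 1/(1 − a) = -1/149;  first 4 digits = (1, 1, 0, 0)

v_2(a) = 1 ≥ 1, so the series converges in ℤ_2 to 1/(1 − a) = 1/(1 − 150) = -1/149. Expand this rational in ℤ_2: compute digits iteratively via d_i = x_i mod 2, x_{i+1} = (x_i − d_i)/2. The first 4 digits are (1, 1, 0, 0).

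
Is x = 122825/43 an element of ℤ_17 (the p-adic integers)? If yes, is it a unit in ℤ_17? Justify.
x ∈ ℤ_17 but not a unit; v_17(x) = 3 > 0

ℤ_17 = {x ∈ ℚ_17 : v_17(x) ≥ 0} and ℤ_17^× = {x ∈ ℤ_17 : v_17(x) = 0}. Here v_17(122825/43) = v_17(num) − v_17(den) = 3; compare against these criteria.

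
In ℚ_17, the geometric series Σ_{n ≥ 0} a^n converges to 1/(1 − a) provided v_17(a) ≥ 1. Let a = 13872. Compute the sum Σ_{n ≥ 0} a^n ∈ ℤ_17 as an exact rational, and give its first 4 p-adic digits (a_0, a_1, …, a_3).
Σ a^n = 1/(1 − a) = -1/13871;  first 4 digits = (1, 0, 14, 2)

v_17(a) = 2 ≥ 1, so the series converges in ℤ_17 to 1/(1 − a) = 1/(1 − 13872) = -1/13871. Expand this rational in ℤ_17: compute digits iteratively via d_i = x_i mod 17, x_{i+1} = (x_i − d_i)/17. The first 4 digits are (1, 0, 14, 2).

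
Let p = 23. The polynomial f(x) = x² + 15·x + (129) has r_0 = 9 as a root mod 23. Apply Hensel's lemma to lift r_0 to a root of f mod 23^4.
r_3 = 134076 (mod 279841)

Hensel: r_{i+1} = r_i − f(r_i)·(f′(r_i))^{-1} mod 23^{i+2}, f′(x) = 2x + 15. Iterate:
  r_0 = 9 (mod 23)
  r_1 = 239 (mod 529)
  r_2 = 239 (mod 12167)
  r_3 = 134076 (mod 279841)
Final: r = 134076 satisfies f(r) ≡ 0 mod 23^4.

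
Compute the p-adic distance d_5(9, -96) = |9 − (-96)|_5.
d_5(9, -96) = 1/5

Step 1 — x − y = 9 − (-96) = 105. Step 2 — v_5(105) = 1 (factor: 105 = (5^1 · 21); the sign does not affect v_p). Step 3 — |x − y|_5 = 5^{-1} = 1/5.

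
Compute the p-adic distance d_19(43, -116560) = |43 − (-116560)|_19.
d_19(43, -116560) = 1/6859

Step 1 — x − y = 43 − (-116560) = 116603. Step 2 — v_19(116603) = 3 (factor: 116603 = (19^3 · 17); the sign does not affect v_p). Step 3 — |x − y|_19 = 19^{-3} = 1/6859.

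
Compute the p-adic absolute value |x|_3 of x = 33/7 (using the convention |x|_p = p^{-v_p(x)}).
|33/7|_3 = 1/3

Step 1 — compute v_3(x) by factoring powers of 3 out of the numerator and denominator: v_3(33/7) = 1. Step 2 — apply |x|_p = p^{-v_p(x)} = 3^{-1} = 1/3.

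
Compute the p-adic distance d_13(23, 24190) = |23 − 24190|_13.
d_13(23, 24190) = 1/2197

Step 1 — x − y = 23 − 24190 = -24167. Step 2 — v_13(-24167) = 3 (factor: -24167 = −(13^3 · 11); the sign does not affect v_p). Step 3 — |x − y|_13 = 13^{-3} = 1/2197.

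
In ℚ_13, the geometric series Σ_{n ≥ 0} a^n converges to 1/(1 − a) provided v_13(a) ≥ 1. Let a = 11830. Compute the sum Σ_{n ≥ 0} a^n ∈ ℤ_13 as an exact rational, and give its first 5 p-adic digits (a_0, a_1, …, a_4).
Σ a^n = 1/(1 − a) = -1/11829;  first 5 digits = (1, 0, 5, 5, 12)

v_13(a) = 2 ≥ 1, so the series converges in ℤ_13 to 1/(1 − a) = 1/(1 − 11830) = -1/11829. Expand this rational in ℤ_13: compute digits iteratively via d_i = x_i mod 13, x_{i+1} = (x_i − d_i)/13. The first 5 digits are (1, 0, 5, 5, 12).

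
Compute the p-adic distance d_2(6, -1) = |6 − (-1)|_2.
d_2(6, -1) = 1

Step 1 — x − y = 6 − (-1) = 7. Step 2 — v_2(7) = 0 (factor: 7 = (2^0 · 7); the sign does not affect v_p). Step 3 — |x − y|_2 = 2^{0} = 1.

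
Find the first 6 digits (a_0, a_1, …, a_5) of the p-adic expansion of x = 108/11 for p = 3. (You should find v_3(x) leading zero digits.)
(a_0, …, a_5) = (0, 0, 0, 2, 0, 2)

v_3(108/11) = 3, so a_0 = ... = a_2 = 0. Factor out: x = 3^3 · u with u = 4/11 a unit in ℤ_3. Expand u iteratively via a_{v+i} = u_i mod 3, u_{i+1} = (u_i − a_{v+i})/3:
  u_0 = 4/11;  a_3 = 2;  u_1 = (u_0 − 2)/3 = -6/11
  u_1 = -6/11;  a_4 = 0;  u_2 = (u_1 − 0)/3 = -2/11
  u_2 = -2/11;  a_5 = 2;  u_3 = (u_2 − 2)/3 = -8/11
Digits: (0, 0, 0, 2, 0, 2).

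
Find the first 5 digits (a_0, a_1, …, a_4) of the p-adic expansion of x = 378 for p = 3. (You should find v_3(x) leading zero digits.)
(a_0, …, a_4) = (0, 0, 0, 2, 1)

v_3(378) = 3, so a_0 = ... = a_2 = 0. Factor out: x = 3^3 · u with u = 14 a unit in ℤ_3. Expand u iteratively via a_{v+i} = u_i mod 3, u_{i+1} = (u_i − a_{v+i})/3:
  u_0 = 14;  a_3 = 2;  u_1 = (u_0 − 2)/3 = 4
  u_1 = 4;  a_4 = 1;  u_2 = (u_1 − 1)/3 = 1
Digits: (0, 0, 0, 2, 1).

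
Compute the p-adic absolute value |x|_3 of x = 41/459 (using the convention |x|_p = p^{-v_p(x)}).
|41/459|_3 = 27

Step 1 — compute v_3(x) by factoring powers of 3 out of the numerator and denominator: v_3(41/459) = -3. Step 2 — apply |x|_p = p^{-v_p(x)} = 3^{3} = 27.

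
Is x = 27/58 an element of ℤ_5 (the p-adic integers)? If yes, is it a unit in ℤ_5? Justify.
x ∈ ℤ_5^× (unit); v_5(x) = 0

ℤ_5 = {x ∈ ℚ_5 : v_5(x) ≥ 0} and ℤ_5^× = {x ∈ ℤ_5 : v_5(x) = 0}. Here v_5(27/58) = v_5(num) − v_5(den) = 0; compare against these criteria.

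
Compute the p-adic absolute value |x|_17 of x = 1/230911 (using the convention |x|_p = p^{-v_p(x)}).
|1/230911|_17 = 4913

Step 1 — compute v_17(x) by factoring powers of 17 out of the numerator and denominator: v_17(1/230911) = -3. Step 2 — apply |x|_p = p^{-v_p(x)} = 17^{3} = 4913.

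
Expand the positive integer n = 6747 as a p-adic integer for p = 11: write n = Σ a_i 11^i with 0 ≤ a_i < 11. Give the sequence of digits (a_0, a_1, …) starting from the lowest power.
(a_0, a_1, …) = (4, 8, 0, 5)

Repeated division by 11 gives the digits low-to-high: 6747 = 4 + 8·11^1 + 5·11^3. Digit sequence: (4, 8, 0, 5).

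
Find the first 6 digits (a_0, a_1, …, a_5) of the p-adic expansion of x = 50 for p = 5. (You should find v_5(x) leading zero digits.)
(a_0, …, a_5) = (0, 0, 2, 0, 0, 0)

v_5(50) = 2, so a_0 = ... = a_1 = 0. Factor out: x = 5^2 · u with u = 2 a unit in ℤ_5. Expand u iteratively via a_{v+i} = u_i mod 5, u_{i+1} = (u_i − a_{v+i})/5:
  u_0 = 2;  a_2 = 2;  u_1 = (u_0 − 2)/5 = 0
  u_1 = 0;  a_3 = 0;  u_2 = (u_1 − 0)/5 = 0
  u_2 = 0;  a_4 = 0;  u_3 = (u_2 − 0)/5 = 0
  u_3 = 0;  a_5 = 0;  u_4 = (u_3 − 0)/5 = 0
Digits: (0, 0, 2, 0, 0, 0).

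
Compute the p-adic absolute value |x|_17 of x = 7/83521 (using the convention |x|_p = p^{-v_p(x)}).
|7/83521|_17 = 83521

Step 1 — compute v_17(x) by factoring powers of 17 out of the numerator and denominator: v_17(7/83521) = -4. Step 2 — apply |x|_p = p^{-v_p(x)} = 17^{4} = 83521.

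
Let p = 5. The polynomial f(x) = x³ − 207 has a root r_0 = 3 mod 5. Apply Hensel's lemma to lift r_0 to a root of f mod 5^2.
r_1 = 18 (mod 25)

Hensel: r_{i+1} = r_i − f(r_i)/f′(r_i) mod 5^{i+2}, where f′(x) = 3x². Iterate:
  r_0 = 3 (mod 5)
  r_1 = 18 (mod 25)
Final: r = 18 with f(r) ≡ 0 mod 5^2.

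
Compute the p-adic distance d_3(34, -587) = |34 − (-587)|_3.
d_3(34, -587) = 1/27

Step 1 — x − y = 34 − (-587) = 621. Step 2 — v_3(621) = 3 (factor: 621 = (3^3 · 23); the sign does not affect v_p). Step 3 — |x − y|_3 = 3^{-3} = 1/27.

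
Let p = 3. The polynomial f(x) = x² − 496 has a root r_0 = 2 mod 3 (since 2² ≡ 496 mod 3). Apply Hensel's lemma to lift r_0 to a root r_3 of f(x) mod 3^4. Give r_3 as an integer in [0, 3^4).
r_3 = 35 (mod 81)

Hensel's recurrence: r_{i+1} = r_i − f(r_i)·(f′(r_i))^{-1} mod 3^{i+2}, with f′(x) = 2x. Iterate:
  r_0 = 2 (mod 3)
  r_1 = 8 (mod 9)
  r_2 = 8 (mod 27)
  r_3 = 35 (mod 81)
Final: r_3 = 35, and one checks f(r_3) ≡ 0 mod 3^4.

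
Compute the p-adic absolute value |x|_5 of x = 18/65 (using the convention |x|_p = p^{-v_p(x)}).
|18/65|_5 = 5

Step 1 — compute v_5(x) by factoring powers of 5 out of the numerator and denominator: v_5(18/65) = -1. Step 2 — apply |x|_p = p^{-v_p(x)} = 5^{1} = 5.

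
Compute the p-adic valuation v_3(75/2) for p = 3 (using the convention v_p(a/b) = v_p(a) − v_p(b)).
v_3(75/2) = 1

Factor powers of 3 from the numerator and denominator of the reduced fraction: 75 = 3^1 · 25 and 2 = 3^0 · 2. Apply v_p(a/b) = v_p(a) − v_p(b): v_3(75/2) = 1 − 0 = 1.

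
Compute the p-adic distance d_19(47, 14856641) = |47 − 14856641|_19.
d_19(47, 14856641) = 1/2476099

Step 1 — x − y = 47 − 14856641 = -14856594. Step 2 — v_19(-14856594) = 5 (factor: -14856594 = −(19^5 · 6); the sign does not affect v_p). Step 3 — |x − y|_19 = 19^{-5} = 1/2476099.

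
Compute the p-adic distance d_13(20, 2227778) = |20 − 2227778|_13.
d_13(20, 2227778) = 1/371293

Step 1 — x − y = 20 − 2227778 = -2227758. Step 2 — v_13(-2227758) = 5 (factor: -2227758 = −(13^5 · 6); the sign does not affect v_p). Step 3 — |x − y|_13 = 13^{-5} = 1/371293.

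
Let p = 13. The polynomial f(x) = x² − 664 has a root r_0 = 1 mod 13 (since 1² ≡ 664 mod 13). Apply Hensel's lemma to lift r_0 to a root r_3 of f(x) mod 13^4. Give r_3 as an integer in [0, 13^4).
r_3 = 586 (mod 28561)

Hensel's recurrence: r_{i+1} = r_i − f(r_i)·(f′(r_i))^{-1} mod 13^{i+2}, with f′(x) = 2x. Iterate:
  r_0 = 1 (mod 13)
  r_1 = 79 (mod 169)
  r_2 = 586 (mod 2197)
  r_3 = 586 (mod 28561)
Final: r_3 = 586, and one checks f(r_3) ≡ 0 mod 13^4.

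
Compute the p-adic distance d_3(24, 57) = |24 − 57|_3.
d_3(24, 57) = 1/3

Step 1 — x − y = 24 − 57 = -33. Step 2 — v_3(-33) = 1 (factor: -33 = −(3^1 · 11); the sign does not affect v_p). Step 3 — |x − y|_3 = 3^{-1} = 1/3.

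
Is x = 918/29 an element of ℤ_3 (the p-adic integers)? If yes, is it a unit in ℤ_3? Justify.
x ∈ ℤ_3 but not a unit; v_3(x) = 3 > 0

ℤ_3 = {x ∈ ℚ_3 : v_3(x) ≥ 0} and ℤ_3^× = {x ∈ ℤ_3 : v_3(x) = 0}. Here v_3(918/29) = v_3(num) − v_3(den) = 3; compare against these criteria.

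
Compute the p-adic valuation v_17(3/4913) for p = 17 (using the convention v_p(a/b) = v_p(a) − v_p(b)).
v_17(3/4913) = -3

Factor powers of 17 from the numerator and denominator of the reduced fraction: 3 = 17^0 · 3 and 4913 = 17^3 · 1. Apply v_p(a/b) = v_p(a) − v_p(b): v_17(3/4913) = 0 − 3 = -3.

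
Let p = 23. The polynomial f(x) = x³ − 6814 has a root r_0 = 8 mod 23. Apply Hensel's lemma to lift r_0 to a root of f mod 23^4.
r_3 = 260138 (mod 279841)

Hensel: r_{i+1} = r_i − f(r_i)/f′(r_i) mod 23^{i+2}, where f′(x) = 3x². Iterate:
  r_0 = 8 (mod 23)
  r_1 = 399 (mod 529)
  r_2 = 4631 (mod 12167)
  r_3 = 260138 (mod 279841)
Final: r = 260138 with f(r) ≡ 0 mod 23^4.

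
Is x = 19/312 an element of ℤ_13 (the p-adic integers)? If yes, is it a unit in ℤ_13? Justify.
x ∉ ℤ_13 (v_13(x) = -1 < 0)

ℤ_13 = {x ∈ ℚ_13 : v_13(x) ≥ 0} and ℤ_13^× = {x ∈ ℤ_13 : v_13(x) = 0}. Here v_13(19/312) = v_13(num) − v_13(den) = -1; compare against these criteria.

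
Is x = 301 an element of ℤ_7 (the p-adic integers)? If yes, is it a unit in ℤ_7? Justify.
x ∈ ℤ_7 but not a unit; v_7(x) = 1 > 0

ℤ_7 = {x ∈ ℚ_7 : v_7(x) ≥ 0} and ℤ_7^× = {x ∈ ℤ_7 : v_7(x) = 0}. Here v_7(301) = v_7(num) − v_7(den) = 1; compare against these criteria.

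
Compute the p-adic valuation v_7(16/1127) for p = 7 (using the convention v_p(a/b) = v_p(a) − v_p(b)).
v_7(16/1127) = -2

Factor powers of 7 from the numerator and denominator of the reduced fraction: 16 = 7^0 · 16 and 1127 = 7^2 · 23. Apply v_p(a/b) = v_p(a) − v_p(b): v_7(16/1127) = 0 − 2 = -2.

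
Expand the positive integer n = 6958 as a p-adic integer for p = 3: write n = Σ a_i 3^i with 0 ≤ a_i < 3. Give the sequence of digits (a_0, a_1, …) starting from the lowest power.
(a_0, a_1, …) = (1, 0, 2, 2, 1, 1, 0, 0, 1)

Repeated division by 3 gives the digits low-to-high: 6958 = 1 + 2·3^2 + 2·3^3 + 1·3^4 + 1·3^5 + 1·3^8. Digit sequence: (1, 0, 2, 2, 1, 1, 0, 0, 1).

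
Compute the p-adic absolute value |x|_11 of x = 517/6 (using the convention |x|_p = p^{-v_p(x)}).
|517/6|_11 = 1/11

Step 1 — compute v_11(x) by factoring powers of 11 out of the numerator and denominator: v_11(517/6) = 1. Step 2 — apply |x|_p = p^{-v_p(x)} = 11^{-1} = 1/11.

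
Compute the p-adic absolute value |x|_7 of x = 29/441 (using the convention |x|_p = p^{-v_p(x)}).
|29/441|_7 = 49

Step 1 — compute v_7(x) by factoring powers of 7 out of the numerator and denominator: v_7(29/441) = -2. Step 2 — apply |x|_p = p^{-v_p(x)} = 7^{2} = 49.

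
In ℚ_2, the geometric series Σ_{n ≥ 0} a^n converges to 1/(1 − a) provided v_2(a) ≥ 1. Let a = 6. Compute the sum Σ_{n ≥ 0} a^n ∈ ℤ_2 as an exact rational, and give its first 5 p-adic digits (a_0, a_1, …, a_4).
Σ a^n = 1/(1 − a) = -1/5;  first 5 digits = (1, 1, 0, 0, 1)

v_2(a) = 1 ≥ 1, so the series converges in ℤ_2 to 1/(1 − a) = 1/(1 − 6) = -1/5. Expand this rational in ℤ_2: compute digits iteratively via d_i = x_i mod 2, x_{i+1} = (x_i − d_i)/2. The first 5 digits are (1, 1, 0, 0, 1).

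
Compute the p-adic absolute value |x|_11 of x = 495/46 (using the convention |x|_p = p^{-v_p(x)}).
|495/46|_11 = 1/11

Step 1 — compute v_11(x) by factoring powers of 11 out of the numerator and denominator: v_11(495/46) = 1. Step 2 — apply |x|_p = p^{-v_p(x)} = 11^{-1} = 1/11.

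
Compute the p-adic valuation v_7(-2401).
v_7(-2401) = 4

v_7(n) is the largest exponent k such that 7^k divides n. Factor out: -2401 = -7^4 · 1. (Sign doesn't affect v_p.) So v_7(-2401) = 4.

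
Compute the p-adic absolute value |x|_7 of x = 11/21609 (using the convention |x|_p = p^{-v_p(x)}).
|11/21609|_7 = 2401

Step 1 — compute v_7(x) by factoring powers of 7 out of the numerator and denominator: v_7(11/21609) = -4. Step 2 — apply |x|_p = p^{-v_p(x)} = 7^{4} = 2401.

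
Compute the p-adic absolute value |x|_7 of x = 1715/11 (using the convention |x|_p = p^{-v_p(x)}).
|1715/11|_7 = 1/343

Step 1 — compute v_7(x) by factoring powers of 7 out of the numerator and denominator: v_7(1715/11) = 3. Step 2 — apply |x|_p = p^{-v_p(x)} = 7^{-3} = 1/343.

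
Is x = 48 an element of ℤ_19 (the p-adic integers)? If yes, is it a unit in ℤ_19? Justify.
x ∈ ℤ_19^× (unit); v_19(x) = 0

ℤ_19 = {x ∈ ℚ_19 : v_19(x) ≥ 0} and ℤ_19^× = {x ∈ ℤ_19 : v_19(x) = 0}. Here v_19(48) = v_19(num) − v_19(den) = 0; compare against these criteria.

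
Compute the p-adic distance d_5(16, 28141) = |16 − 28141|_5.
d_5(16, 28141) = 1/3125

Step 1 — x − y = 16 − 28141 = -28125. Step 2 — v_5(-28125) = 5 (factor: -28125 = −(5^5 · 9); the sign does not affect v_p). Step 3 — |x − y|_5 = 5^{-5} = 1/3125.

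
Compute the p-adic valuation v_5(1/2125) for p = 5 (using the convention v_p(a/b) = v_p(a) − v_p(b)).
v_5(1/2125) = -3

Factor powers of 5 from the numerator and denominator of the reduced fraction: 1 = 5^0 · 1 and 2125 = 5^3 · 17. Apply v_p(a/b) = v_p(a) − v_p(b): v_5(1/2125) = 0 − 3 = -3.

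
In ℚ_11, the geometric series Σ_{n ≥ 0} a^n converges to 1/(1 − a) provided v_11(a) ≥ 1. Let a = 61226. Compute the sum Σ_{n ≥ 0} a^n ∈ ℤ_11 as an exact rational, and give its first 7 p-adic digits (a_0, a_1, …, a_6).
Σ a^n = 1/(1 − a) = -1/61225;  first 7 digits = (1, 0, 0, 2, 4, 0, 4)

v_11(a) = 3 ≥ 1, so the series converges in ℤ_11 to 1/(1 − a) = 1/(1 − 61226) = -1/61225. Expand this rational in ℤ_11: compute digits iteratively via d_i = x_i mod 11, x_{i+1} = (x_i − d_i)/11. The first 7 digits are (1, 0, 0, 2, 4, 0, 4).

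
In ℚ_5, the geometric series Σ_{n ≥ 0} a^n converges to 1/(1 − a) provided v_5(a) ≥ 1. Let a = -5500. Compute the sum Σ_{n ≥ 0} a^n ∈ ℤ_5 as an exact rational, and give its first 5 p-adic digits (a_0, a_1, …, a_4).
Σ a^n = 1/(1 − a) = 1/5501;  first 5 digits = (1, 0, 0, 1, 1)

v_5(a) = 3 ≥ 1, so the series converges in ℤ_5 to 1/(1 − a) = 1/(1 − (-5500)) = 1/5501. Expand this rational in ℤ_5: compute digits iteratively via d_i = x_i mod 5, x_{i+1} = (x_i − d_i)/5. The first 5 digits are (1, 0, 0, 1, 1).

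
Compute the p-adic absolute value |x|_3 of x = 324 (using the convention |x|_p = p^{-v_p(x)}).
|324|_3 = 1/81

Step 1 — compute v_3(x) by factoring powers of 3 out of the numerator and denominator: v_3(324) = 4. Step 2 — apply |x|_p = p^{-v_p(x)} = 3^{-4} = 1/81.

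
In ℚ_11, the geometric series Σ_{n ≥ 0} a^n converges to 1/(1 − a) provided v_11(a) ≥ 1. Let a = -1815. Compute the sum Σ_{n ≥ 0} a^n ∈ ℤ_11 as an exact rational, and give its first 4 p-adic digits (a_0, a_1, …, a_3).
Σ a^n = 1/(1 − a) = 1/1816;  first 4 digits = (1, 0, 7, 9)

v_11(a) = 2 ≥ 1, so the series converges in ℤ_11 to 1/(1 − a) = 1/(1 − (-1815)) = 1/1816. Expand this rational in ℤ_11: compute digits iteratively via d_i = x_i mod 11, x_{i+1} = (x_i − d_i)/11. The first 4 digits are (1, 0, 7, 9).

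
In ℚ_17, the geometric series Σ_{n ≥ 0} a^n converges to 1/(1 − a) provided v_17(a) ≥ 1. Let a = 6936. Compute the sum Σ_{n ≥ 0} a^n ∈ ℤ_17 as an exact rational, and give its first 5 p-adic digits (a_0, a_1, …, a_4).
Σ a^n = 1/(1 − a) = -1/6935;  first 5 digits = (1, 0, 7, 1, 15)

v_17(a) = 2 ≥ 1, so the series converges in ℤ_17 to 1/(1 − a) = 1/(1 − 6936) = -1/6935. Expand this rational in ℤ_17: compute digits iteratively via d_i = x_i mod 17, x_{i+1} = (x_i − d_i)/17. The first 5 digits are (1, 0, 7, 1, 15).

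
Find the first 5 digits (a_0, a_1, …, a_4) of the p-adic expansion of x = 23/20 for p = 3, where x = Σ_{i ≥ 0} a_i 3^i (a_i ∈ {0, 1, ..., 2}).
(a_0, …, a_4) = (1, 2, 1, 2, 2)

v_3(23/20) = 0 (numerator and denominator both coprime to 3), so x ∈ ℤ_3^×. Compute digits iteratively via a_i = x_i mod 3, x_{i+1} = (x_i − a_i)/3, with x_0 = x:
  x_0 = 23/20;  a_0 = 1;  x_1 = (x_0 − 1)/3 = 1/20
  x_1 = 1/20;  a_1 = 2;  x_2 = (x_1 − 2)/3 = -13/20
  x_2 = -13/20;  a_2 = 1;  x_3 = (x_2 − 1)/3 = -11/20
  x_3 = -11/20;  a_3 = 2;  x_4 = (x_3 − 2)/3 = -17/20
  x_4 = -17/20;  a_4 = 2;  x_5 = (x_4 − 2)/3 = -19/20
Digits: (1, 2, 1, 2, 2).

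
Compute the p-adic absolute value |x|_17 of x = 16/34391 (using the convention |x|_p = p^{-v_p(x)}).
|16/34391|_17 = 4913

Step 1 — compute v_17(x) by factoring powers of 17 out of the numerator and denominator: v_17(16/34391) = -3. Step 2 — apply |x|_p = p^{-v_p(x)} = 17^{3} = 4913.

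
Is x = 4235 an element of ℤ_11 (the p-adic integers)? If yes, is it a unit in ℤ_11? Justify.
x ∈ ℤ_11 but not a unit; v_11(x) = 2 > 0

ℤ_11 = {x ∈ ℚ_11 : v_11(x) ≥ 0} and ℤ_11^× = {x ∈ ℤ_11 : v_11(x) = 0}. Here v_11(4235) = v_11(num) − v_11(den) = 2; compare against these criteria.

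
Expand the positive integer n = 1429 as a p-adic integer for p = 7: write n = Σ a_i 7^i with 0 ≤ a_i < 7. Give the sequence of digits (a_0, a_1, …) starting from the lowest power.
(a_0, a_1, …) = (1, 1, 1, 4)

Repeated division by 7 gives the digits low-to-high: 1429 = 1 + 1·7^1 + 1·7^2 + 4·7^3. Digit sequence: (1, 1, 1, 4).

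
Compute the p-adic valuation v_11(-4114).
v_11(-4114) = 2

v_11(n) is the largest exponent k such that 11^k divides n. Factor out: -4114 = -11^2 · 34. (Sign doesn't affect v_p.) So v_11(-4114) = 2.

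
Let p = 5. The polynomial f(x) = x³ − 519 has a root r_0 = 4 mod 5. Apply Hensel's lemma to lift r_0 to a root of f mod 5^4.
r_3 = 564 (mod 625)

Hensel: r_{i+1} = r_i − f(r_i)/f′(r_i) mod 5^{i+2}, where f′(x) = 3x². Iterate:
  r_0 = 4 (mod 5)
  r_1 = 14 (mod 25)
  r_2 = 64 (mod 125)
  r_3 = 564 (mod 625)
Final: r = 564 with f(r) ≡ 0 mod 5^4.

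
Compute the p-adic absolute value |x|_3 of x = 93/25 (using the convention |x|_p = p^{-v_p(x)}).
|93/25|_3 = 1/3

Step 1 — compute v_3(x) by factoring powers of 3 out of the numerator and denominator: v_3(93/25) = 1. Step 2 — apply |x|_p = p^{-v_p(x)} = 3^{-1} = 1/3.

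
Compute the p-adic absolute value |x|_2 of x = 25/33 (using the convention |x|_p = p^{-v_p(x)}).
|25/33|_2 = 1

Step 1 — compute v_2(x) by factoring powers of 2 out of the numerator and denominator: v_2(25/33) = 0. Step 2 — apply |x|_p = p^{-v_p(x)} = 2^{0} = 1.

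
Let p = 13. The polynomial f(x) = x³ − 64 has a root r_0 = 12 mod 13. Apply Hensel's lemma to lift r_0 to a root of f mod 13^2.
r_1 = 77 (mod 169)

Hensel: r_{i+1} = r_i − f(r_i)/f′(r_i) mod 13^{i+2}, where f′(x) = 3x². Iterate:
  r_0 = 12 (mod 13)
  r_1 = 77 (mod 169)
Final: r = 77 with f(r) ≡ 0 mod 13^2.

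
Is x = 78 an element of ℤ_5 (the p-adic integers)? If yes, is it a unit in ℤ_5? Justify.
x ∈ ℤ_5^× (unit); v_5(x) = 0

ℤ_5 = {x ∈ ℚ_5 : v_5(x) ≥ 0} and ℤ_5^× = {x ∈ ℤ_5 : v_5(x) = 0}. Here v_5(78) = v_5(num) − v_5(den) = 0; compare against these criteria.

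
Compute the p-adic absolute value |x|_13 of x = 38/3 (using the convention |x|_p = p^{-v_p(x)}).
|38/3|_13 = 1

Step 1 — compute v_13(x) by factoring powers of 13 out of the numerator and denominator: v_13(38/3) = 0. Step 2 — apply |x|_p = p^{-v_p(x)} = 13^{0} = 1.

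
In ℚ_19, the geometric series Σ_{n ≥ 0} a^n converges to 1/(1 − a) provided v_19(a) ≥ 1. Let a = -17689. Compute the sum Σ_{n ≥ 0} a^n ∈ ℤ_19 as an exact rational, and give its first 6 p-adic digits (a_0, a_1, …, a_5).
Σ a^n = 1/(1 − a) = 1/17690;  first 6 digits = (1, 0, 8, 16, 6, 12)

v_19(a) = 2 ≥ 1, so the series converges in ℤ_19 to 1/(1 − a) = 1/(1 − (-17689)) = 1/17690. Expand this rational in ℤ_19: compute digits iteratively via d_i = x_i mod 19, x_{i+1} = (x_i − d_i)/19. The first 6 digits are (1, 0, 8, 16, 6, 12).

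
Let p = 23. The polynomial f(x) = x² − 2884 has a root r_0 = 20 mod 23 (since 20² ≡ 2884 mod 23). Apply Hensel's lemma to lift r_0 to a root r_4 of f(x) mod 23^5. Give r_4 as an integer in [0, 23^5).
r_4 = 3431758 (mod 6436343)

Hensel's recurrence: r_{i+1} = r_i − f(r_i)·(f′(r_i))^{-1} mod 23^{i+2}, with f′(x) = 2x. Iterate:
  r_0 = 20 (mod 23)
  r_1 = 135 (mod 529)
  r_2 = 664 (mod 12167)
  r_3 = 73666 (mod 279841)
  r_4 = 3431758 (mod 6436343)
Final: r_4 = 3431758, and one checks f(r_4) ≡ 0 mod 23^5.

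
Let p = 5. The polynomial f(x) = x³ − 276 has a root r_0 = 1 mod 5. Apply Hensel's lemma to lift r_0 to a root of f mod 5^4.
r_3 = 301 (mod 625)

Hensel: r_{i+1} = r_i − f(r_i)/f′(r_i) mod 5^{i+2}, where f′(x) = 3x². Iterate:
  r_0 = 1 (mod 5)
  r_1 = 1 (mod 25)
  r_2 = 51 (mod 125)
  r_3 = 301 (mod 625)
Final: r = 301 with f(r) ≡ 0 mod 5^4.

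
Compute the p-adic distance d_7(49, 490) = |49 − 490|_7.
d_7(49, 490) = 1/49

Step 1 — x − y = 49 − 490 = -441. Step 2 — v_7(-441) = 2 (factor: -441 = −(7^2 · 9); the sign does not affect v_p). Step 3 — |x − y|_7 = 7^{-2} = 1/49.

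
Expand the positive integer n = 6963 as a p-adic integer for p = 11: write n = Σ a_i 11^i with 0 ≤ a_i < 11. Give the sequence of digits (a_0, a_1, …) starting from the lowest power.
(a_0, a_1, …) = (0, 6, 2, 5)

Repeated division by 11 gives the digits low-to-high: 6963 = 6·11^1 + 2·11^2 + 5·11^3. Digit sequence: (0, 6, 2, 5).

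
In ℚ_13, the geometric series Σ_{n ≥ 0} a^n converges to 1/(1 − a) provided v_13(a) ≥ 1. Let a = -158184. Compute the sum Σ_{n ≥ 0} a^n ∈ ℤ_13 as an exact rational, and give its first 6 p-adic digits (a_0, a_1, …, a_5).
Σ a^n = 1/(1 − a) = 1/158185;  first 6 digits = (1, 0, 0, 6, 7, 12)

v_13(a) = 3 ≥ 1, so the series converges in ℤ_13 to 1/(1 − a) = 1/(1 − (-158184)) = 1/158185. Expand this rational in ℤ_13: compute digits iteratively via d_i = x_i mod 13, x_{i+1} = (x_i − d_i)/13. The first 6 digits are (1, 0, 0, 6, 7, 12).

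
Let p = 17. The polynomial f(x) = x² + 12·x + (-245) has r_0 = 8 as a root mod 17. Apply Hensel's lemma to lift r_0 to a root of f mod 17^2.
r_1 = 42 (mod 289)

Hensel: r_{i+1} = r_i − f(r_i)·(f′(r_i))^{-1} mod 17^{i+2}, f′(x) = 2x + 12. Iterate:
  r_0 = 8 (mod 17)
  r_1 = 42 (mod 289)
Final: r = 42 satisfies f(r) ≡ 0 mod 17^2.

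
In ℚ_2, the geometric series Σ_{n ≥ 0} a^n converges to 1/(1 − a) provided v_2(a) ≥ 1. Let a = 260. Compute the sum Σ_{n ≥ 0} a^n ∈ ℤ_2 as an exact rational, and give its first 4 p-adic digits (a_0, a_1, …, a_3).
Σ a^n = 1/(1 − a) = -1/259;  first 4 digits = (1, 0, 1, 0)

v_2(a) = 2 ≥ 1, so the series converges in ℤ_2 to 1/(1 − a) = 1/(1 − 260) = -1/259. Expand this rational in ℤ_2: compute digits iteratively via d_i = x_i mod 2, x_{i+1} = (x_i − d_i)/2. The first 4 digits are (1, 0, 1, 0).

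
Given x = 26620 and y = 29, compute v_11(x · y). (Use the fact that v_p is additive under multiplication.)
v_11(771980) = 3

v_p(x) = 3 (factor: 26620 = 11^3 · 20); v_p(y) = 0 (factor: 29 = 11^0 · 29). Additivity: v_p(xy) = v_p(x) + v_p(y) = 3 + 0 = 3. (Direct check: xy = 771980 = 11^3 · (580).)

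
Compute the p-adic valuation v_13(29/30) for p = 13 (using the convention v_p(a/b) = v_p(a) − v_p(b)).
v_13(29/30) = 0

Factor powers of 13 from the numerator and denominator of the reduced fraction: 29 = 13^0 · 29 and 30 = 13^0 · 30. Apply v_p(a/b) = v_p(a) − v_p(b): v_13(29/30) = 0 − 0 = 0.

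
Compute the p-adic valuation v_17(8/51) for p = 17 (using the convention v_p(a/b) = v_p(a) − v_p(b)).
v_17(8/51) = -1

Factor powers of 17 from the numerator and denominator of the reduced fraction: 8 = 17^0 · 8 and 51 = 17^1 · 3. Apply v_p(a/b) = v_p(a) − v_p(b): v_17(8/51) = 0 − 1 = -1.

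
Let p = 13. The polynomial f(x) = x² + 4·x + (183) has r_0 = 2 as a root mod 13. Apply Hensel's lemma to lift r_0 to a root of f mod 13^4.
r_3 = 27250 (mod 28561)

Hensel: r_{i+1} = r_i − f(r_i)·(f′(r_i))^{-1} mod 13^{i+2}, f′(x) = 2x + 4. Iterate:
  r_0 = 2 (mod 13)
  r_1 = 41 (mod 169)
  r_2 = 886 (mod 2197)
  r_3 = 27250 (mod 28561)
Final: r = 27250 satisfies f(r) ≡ 0 mod 13^4.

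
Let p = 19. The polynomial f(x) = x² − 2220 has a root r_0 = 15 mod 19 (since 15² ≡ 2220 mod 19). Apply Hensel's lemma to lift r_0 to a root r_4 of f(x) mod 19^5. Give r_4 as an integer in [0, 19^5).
r_4 = 1016838 (mod 2476099)

Hensel's recurrence: r_{i+1} = r_i − f(r_i)·(f′(r_i))^{-1} mod 19^{i+2}, with f′(x) = 2x. Iterate:
  r_0 = 15 (mod 19)
  r_1 = 262 (mod 361)
  r_2 = 1706 (mod 6859)
  r_3 = 104591 (mod 130321)
  r_4 = 1016838 (mod 2476099)
Final: r_4 = 1016838, and one checks f(r_4) ≡ 0 mod 19^5.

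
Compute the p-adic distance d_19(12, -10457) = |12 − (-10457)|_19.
d_19(12, -10457) = 1/361

Step 1 — x − y = 12 − (-10457) = 10469. Step 2 — v_19(10469) = 2 (factor: 10469 = (19^2 · 29); the sign does not affect v_p). Step 3 — |x − y|_19 = 19^{-2} = 1/361.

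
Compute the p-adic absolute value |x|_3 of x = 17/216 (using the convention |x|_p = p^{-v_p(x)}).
|17/216|_3 = 27

Step 1 — compute v_3(x) by factoring powers of 3 out of the numerator and denominator: v_3(17/216) = -3. Step 2 — apply |x|_p = p^{-v_p(x)} = 3^{3} = 27.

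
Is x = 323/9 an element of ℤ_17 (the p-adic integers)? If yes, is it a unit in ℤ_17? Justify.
x ∈ ℤ_17 but not a unit; v_17(x) = 1 > 0

ℤ_17 = {x ∈ ℚ_17 : v_17(x) ≥ 0} and ℤ_17^× = {x ∈ ℤ_17 : v_17(x) = 0}. Here v_17(323/9) = v_17(num) − v_17(den) = 1; compare against these criteria.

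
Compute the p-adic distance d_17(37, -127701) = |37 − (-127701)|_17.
d_17(37, -127701) = 1/4913

Step 1 — x − y = 37 − (-127701) = 127738. Step 2 — v_17(127738) = 3 (factor: 127738 = (17^3 · 26); the sign does not affect v_p). Step 3 — |x − y|_17 = 17^{-3} = 1/4913.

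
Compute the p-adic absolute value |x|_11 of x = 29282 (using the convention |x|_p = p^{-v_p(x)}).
|29282|_11 = 1/14641

Step 1 — compute v_11(x) by factoring powers of 11 out of the numerator and denominator: v_11(29282) = 4. Step 2 — apply |x|_p = p^{-v_p(x)} = 11^{-4} = 1/14641.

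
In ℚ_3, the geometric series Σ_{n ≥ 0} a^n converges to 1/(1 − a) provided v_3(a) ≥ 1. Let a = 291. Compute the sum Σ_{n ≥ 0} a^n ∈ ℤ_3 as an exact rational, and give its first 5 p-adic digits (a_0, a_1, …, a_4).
Σ a^n = 1/(1 − a) = -1/290;  first 5 digits = (1, 1, 0, 1, 0)

v_3(a) = 1 ≥ 1, so the series converges in ℤ_3 to 1/(1 − a) = 1/(1 − 291) = -1/290. Expand this rational in ℤ_3: compute digits iteratively via d_i = x_i mod 3, x_{i+1} = (x_i − d_i)/3. The first 5 digits are (1, 1, 0, 1, 0).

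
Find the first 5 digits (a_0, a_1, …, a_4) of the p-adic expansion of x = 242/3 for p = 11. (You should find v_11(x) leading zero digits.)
(a_0, …, a_4) = (0, 0, 8, 3, 7)

v_11(242/3) = 2, so a_0 = ... = a_1 = 0. Factor out: x = 11^2 · u with u = 2/3 a unit in ℤ_11. Expand u iteratively via a_{v+i} = u_i mod 11, u_{i+1} = (u_i − a_{v+i})/11:
  u_0 = 2/3;  a_2 = 8;  u_1 = (u_0 − 8)/11 = -2/3
  u_1 = -2/3;  a_3 = 3;  u_2 = (u_1 − 3)/11 = -1/3
  u_2 = -1/3;  a_4 = 7;  u_3 = (u_2 − 7)/11 = -2/3
Digits: (0, 0, 8, 3, 7).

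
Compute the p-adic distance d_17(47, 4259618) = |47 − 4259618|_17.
d_17(47, 4259618) = 1/1419857

Step 1 — x − y = 47 − 4259618 = -4259571. Step 2 — v_17(-4259571) = 5 (factor: -4259571 = −(17^5 · 3); the sign does not affect v_p). Step 3 — |x − y|_17 = 17^{-5} = 1/1419857.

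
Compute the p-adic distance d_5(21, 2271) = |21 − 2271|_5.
d_5(21, 2271) = 1/125

Step 1 — x − y = 21 − 2271 = -2250. Step 2 — v_5(-2250) = 3 (factor: -2250 = −(5^3 · 18); the sign does not affect v_p). Step 3 — |x − y|_5 = 5^{-3} = 1/125.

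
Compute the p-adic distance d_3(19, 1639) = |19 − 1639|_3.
d_3(19, 1639) = 1/81

Step 1 — x − y = 19 − 1639 = -1620. Step 2 — v_3(-1620) = 4 (factor: -1620 = −(3^4 · 20); the sign does not affect v_p). Step 3 — |x − y|_3 = 3^{-4} = 1/81.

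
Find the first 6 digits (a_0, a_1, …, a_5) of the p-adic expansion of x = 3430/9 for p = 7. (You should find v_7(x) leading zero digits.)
(a_0, …, a_5) = (0, 0, 0, 5, 1, 6)

v_7(3430/9) = 3, so a_0 = ... = a_2 = 0. Factor out: x = 7^3 · u with u = 10/9 a unit in ℤ_7. Expand u iteratively via a_{v+i} = u_i mod 7, u_{i+1} = (u_i − a_{v+i})/7:
  u_0 = 10/9;  a_3 = 5;  u_1 = (u_0 − 5)/7 = -5/9
  u_1 = -5/9;  a_4 = 1;  u_2 = (u_1 − 1)/7 = -2/9
  u_2 = -2/9;  a_5 = 6;  u_3 = (u_2 − 6)/7 = -8/9
Digits: (0, 0, 0, 5, 1, 6).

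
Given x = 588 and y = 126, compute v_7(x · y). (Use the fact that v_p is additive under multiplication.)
v_7(74088) = 3

v_p(x) = 2 (factor: 588 = 7^2 · 12); v_p(y) = 1 (factor: 126 = 7^1 · 18). Additivity: v_p(xy) = v_p(x) + v_p(y) = 2 + 1 = 3. (Direct check: xy = 74088 = 7^3 · (216).)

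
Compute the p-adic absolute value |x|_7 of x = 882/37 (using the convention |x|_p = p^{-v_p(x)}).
|882/37|_7 = 1/49

Step 1 — compute v_7(x) by factoring powers of 7 out of the numerator and denominator: v_7(882/37) = 2. Step 2 — apply |x|_p = p^{-v_p(x)} = 7^{-2} = 1/49.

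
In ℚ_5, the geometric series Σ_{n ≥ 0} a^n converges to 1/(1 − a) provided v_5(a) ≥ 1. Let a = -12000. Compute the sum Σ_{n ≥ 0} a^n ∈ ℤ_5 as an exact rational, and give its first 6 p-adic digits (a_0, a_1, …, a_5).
Σ a^n = 1/(1 − a) = 1/12001;  first 6 digits = (1, 0, 0, 4, 0, 1)

v_5(a) = 3 ≥ 1, so the series converges in ℤ_5 to 1/(1 − a) = 1/(1 − (-12000)) = 1/12001. Expand this rational in ℤ_5: compute digits iteratively via d_i = x_i mod 5, x_{i+1} = (x_i − d_i)/5. The first 6 digits are (1, 0, 0, 4, 0, 1).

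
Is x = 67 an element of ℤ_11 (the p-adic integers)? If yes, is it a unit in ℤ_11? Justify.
x ∈ ℤ_11^× (unit); v_11(x) = 0

ℤ_11 = {x ∈ ℚ_11 : v_11(x) ≥ 0} and ℤ_11^× = {x ∈ ℤ_11 : v_11(x) = 0}. Here v_11(67) = v_11(num) − v_11(den) = 0; compare against these criteria.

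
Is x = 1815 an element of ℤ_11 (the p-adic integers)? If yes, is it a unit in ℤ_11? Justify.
x ∈ ℤ_11 but not a unit; v_11(x) = 2 > 0

ℤ_11 = {x ∈ ℚ_11 : v_11(x) ≥ 0} and ℤ_11^× = {x ∈ ℤ_11 : v_11(x) = 0}. Here v_11(1815) = v_11(num) − v_11(den) = 2; compare against these criteria.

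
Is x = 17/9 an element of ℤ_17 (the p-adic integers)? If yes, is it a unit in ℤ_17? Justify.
x ∈ ℤ_17 but not a unit; v_17(x) = 1 > 0

ℤ_17 = {x ∈ ℚ_17 : v_17(x) ≥ 0} and ℤ_17^× = {x ∈ ℤ_17 : v_17(x) = 0}. Here v_17(17/9) = v_17(num) − v_17(den) = 1; compare against these criteria.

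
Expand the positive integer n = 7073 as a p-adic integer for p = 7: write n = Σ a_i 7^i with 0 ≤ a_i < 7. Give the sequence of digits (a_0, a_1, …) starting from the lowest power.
(a_0, a_1, …) = (3, 2, 4, 6, 2)

Repeated division by 7 gives the digits low-to-high: 7073 = 3 + 2·7^1 + 4·7^2 + 6·7^3 + 2·7^4. Digit sequence: (3, 2, 4, 6, 2).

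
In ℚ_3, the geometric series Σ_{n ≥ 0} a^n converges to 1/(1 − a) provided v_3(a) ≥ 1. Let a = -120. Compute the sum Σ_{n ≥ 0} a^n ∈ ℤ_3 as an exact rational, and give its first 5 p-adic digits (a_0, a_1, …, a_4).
Σ a^n = 1/(1 − a) = 1/121;  first 5 digits = (1, 2, 2, 2, 2)

v_3(a) = 1 ≥ 1, so the series converges in ℤ_3 to 1/(1 − a) = 1/(1 − (-120)) = 1/121. Expand this rational in ℤ_3: compute digits iteratively via d_i = x_i mod 3, x_{i+1} = (x_i − d_i)/3. The first 5 digits are (1, 2, 2, 2, 2).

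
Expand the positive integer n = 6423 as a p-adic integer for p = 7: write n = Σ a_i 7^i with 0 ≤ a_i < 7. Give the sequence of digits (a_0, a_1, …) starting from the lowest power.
(a_0, a_1, …) = (4, 0, 5, 4, 2)

Repeated division by 7 gives the digits low-to-high: 6423 = 4 + 5·7^2 + 4·7^3 + 2·7^4. Digit sequence: (4, 0, 5, 4, 2).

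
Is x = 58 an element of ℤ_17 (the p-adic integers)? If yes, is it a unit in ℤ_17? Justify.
x ∈ ℤ_17^× (unit); v_17(x) = 0

ℤ_17 = {x ∈ ℚ_17 : v_17(x) ≥ 0} and ℤ_17^× = {x ∈ ℤ_17 : v_17(x) = 0}. Here v_17(58) = v_17(num) − v_17(den) = 0; compare against these criteria.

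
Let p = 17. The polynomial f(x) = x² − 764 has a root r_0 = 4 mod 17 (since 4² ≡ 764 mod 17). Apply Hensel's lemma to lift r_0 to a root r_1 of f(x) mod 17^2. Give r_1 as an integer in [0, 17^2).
r_1 = 242 (mod 289)

Hensel's recurrence: r_{i+1} = r_i − f(r_i)·(f′(r_i))^{-1} mod 17^{i+2}, with f′(x) = 2x. Iterate:
  r_0 = 4 (mod 17)
  r_1 = 242 (mod 289)
Final: r_1 = 242, and one checks f(r_1) ≡ 0 mod 17^2.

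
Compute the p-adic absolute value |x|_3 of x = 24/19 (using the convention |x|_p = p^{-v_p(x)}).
|24/19|_3 = 1/3

Step 1 — compute v_3(x) by factoring powers of 3 out of the numerator and denominator: v_3(24/19) = 1. Step 2 — apply |x|_p = p^{-v_p(x)} = 3^{-1} = 1/3.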